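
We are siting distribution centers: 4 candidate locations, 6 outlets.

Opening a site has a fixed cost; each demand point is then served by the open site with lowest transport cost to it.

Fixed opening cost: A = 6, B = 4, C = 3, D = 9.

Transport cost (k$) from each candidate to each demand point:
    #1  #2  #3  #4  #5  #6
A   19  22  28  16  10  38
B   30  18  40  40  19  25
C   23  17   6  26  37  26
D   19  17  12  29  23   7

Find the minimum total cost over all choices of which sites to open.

Open {A, C, D}: assign each demand point to its cheapest open site.
  #1→A 19, #2→C 17, #3→C 6, #4→A 16, #5→A 10, #6→D 7
  transport cost 75, fixed 18 → total 93.
Compare {A, D}: transport cost 81 + fixed 15 = 96.
Compare {A, B, C, D}: transport cost 75 + fixed 22 = 97.
Compare {A, B, D}: transport cost 81 + fixed 19 = 100.
All other subsets cost ≥ 96. Minimum total cost: 93.

93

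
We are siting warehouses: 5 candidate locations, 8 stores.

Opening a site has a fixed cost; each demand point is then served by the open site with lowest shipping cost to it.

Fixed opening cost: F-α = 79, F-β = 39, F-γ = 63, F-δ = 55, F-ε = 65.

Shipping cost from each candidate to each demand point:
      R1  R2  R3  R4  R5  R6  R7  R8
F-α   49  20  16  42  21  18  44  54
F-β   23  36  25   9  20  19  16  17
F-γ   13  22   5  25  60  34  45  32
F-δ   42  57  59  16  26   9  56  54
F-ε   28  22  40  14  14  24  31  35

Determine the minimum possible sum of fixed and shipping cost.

Open {F-β}: assign each demand point to its cheapest open site.
  R1→F-β 23, R2→F-β 36, R3→F-β 25, R4→F-β 9, R5→F-β 20, R6→F-β 19, R7→F-β 16, R8→F-β 17
  shipping cost 165, fixed 39 → total 204.
Compare {F-β, F-γ}: shipping cost 121 + fixed 102 = 223.
Compare {F-β, F-δ}: shipping cost 155 + fixed 94 = 249.
Compare {F-β, F-ε}: shipping cost 145 + fixed 104 = 249.
All other subsets cost ≥ 223. Minimum total cost: 204.

204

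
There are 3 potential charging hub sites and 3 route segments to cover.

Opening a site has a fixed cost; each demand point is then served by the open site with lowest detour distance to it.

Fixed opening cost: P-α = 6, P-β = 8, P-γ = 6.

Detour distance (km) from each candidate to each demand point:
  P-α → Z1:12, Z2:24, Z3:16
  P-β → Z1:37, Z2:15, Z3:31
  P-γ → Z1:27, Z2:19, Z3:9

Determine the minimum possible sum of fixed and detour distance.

Open {P-α, P-γ}: assign each demand point to its cheapest open site.
  Z1→P-α 12, Z2→P-γ 19, Z3→P-γ 9
  detour distance 40, fixed 12 → total 52.
Compare {P-α, P-β, P-γ}: detour distance 36 + fixed 20 = 56.
Compare {P-α, P-β}: detour distance 43 + fixed 14 = 57.
Compare {P-α}: detour distance 52 + fixed 6 = 58.
All other subsets cost ≥ 56. Minimum total cost: 52.

52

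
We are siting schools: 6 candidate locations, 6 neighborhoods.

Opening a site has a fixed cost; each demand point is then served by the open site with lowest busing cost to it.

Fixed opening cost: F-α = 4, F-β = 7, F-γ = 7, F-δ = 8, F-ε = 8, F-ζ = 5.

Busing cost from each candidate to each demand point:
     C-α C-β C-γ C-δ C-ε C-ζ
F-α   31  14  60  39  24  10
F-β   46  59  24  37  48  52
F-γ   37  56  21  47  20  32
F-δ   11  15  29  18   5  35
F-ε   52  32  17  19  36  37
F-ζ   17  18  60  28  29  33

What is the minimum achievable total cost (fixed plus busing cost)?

Open {F-α, F-δ, F-ε}: assign each demand point to its cheapest open site.
  C-α→F-δ 11, C-β→F-α 14, C-γ→F-ε 17, C-δ→F-δ 18, C-ε→F-δ 5, C-ζ→F-α 10
  busing cost 75, fixed 20 → total 95.
Compare {F-α, F-γ, F-δ}: busing cost 79 + fixed 19 = 98.
Compare {F-α, F-δ}: busing cost 87 + fixed 12 = 99.
Compare {F-α, F-δ, F-ε, F-ζ}: busing cost 75 + fixed 25 = 100.
All other subsets cost ≥ 98. Minimum total cost: 95.

95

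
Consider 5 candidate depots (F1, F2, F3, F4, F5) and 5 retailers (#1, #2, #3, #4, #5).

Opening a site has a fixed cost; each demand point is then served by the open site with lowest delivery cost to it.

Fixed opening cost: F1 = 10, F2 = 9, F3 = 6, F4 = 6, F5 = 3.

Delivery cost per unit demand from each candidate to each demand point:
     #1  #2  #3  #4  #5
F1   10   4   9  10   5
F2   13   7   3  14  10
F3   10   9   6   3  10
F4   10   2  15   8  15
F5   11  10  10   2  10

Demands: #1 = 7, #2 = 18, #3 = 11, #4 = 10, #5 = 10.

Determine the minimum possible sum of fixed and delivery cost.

Open {F1, F2, F4, F5}: assign each demand point to its cheapest open site.
  #1→F1 7×10=70, #2→F4 18×2=36, #3→F2 11×3=33, #4→F5 10×2=20, #5→F1 10×5=50
  delivery cost 209, fixed 28 → total 237.
Compare {F1, F2, F3, F4, F5}: delivery cost 209 + fixed 34 = 243.
Compare {F1, F2, F3, F4}: delivery cost 219 + fixed 31 = 250.
Compare {F1, F2, F5}: delivery cost 245 + fixed 22 = 267.
All other subsets cost ≥ 243. Minimum total cost: 237.

237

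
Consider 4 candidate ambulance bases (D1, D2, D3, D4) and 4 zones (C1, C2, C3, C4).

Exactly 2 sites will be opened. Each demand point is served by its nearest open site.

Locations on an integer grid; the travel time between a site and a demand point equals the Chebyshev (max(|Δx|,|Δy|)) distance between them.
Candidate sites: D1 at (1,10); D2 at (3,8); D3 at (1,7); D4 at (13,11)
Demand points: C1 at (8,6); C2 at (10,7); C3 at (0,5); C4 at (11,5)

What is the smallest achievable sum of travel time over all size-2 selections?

Open {D3, D4}.
  C1→D4 5, C2→D4 4, C3→D3 2, C4→D4 6  ⇒ total 17.
Compare {D2, D4}: total 18.
Compare {D1, D4}: total 20.
No size-2 selection does better; minimum is 17.

17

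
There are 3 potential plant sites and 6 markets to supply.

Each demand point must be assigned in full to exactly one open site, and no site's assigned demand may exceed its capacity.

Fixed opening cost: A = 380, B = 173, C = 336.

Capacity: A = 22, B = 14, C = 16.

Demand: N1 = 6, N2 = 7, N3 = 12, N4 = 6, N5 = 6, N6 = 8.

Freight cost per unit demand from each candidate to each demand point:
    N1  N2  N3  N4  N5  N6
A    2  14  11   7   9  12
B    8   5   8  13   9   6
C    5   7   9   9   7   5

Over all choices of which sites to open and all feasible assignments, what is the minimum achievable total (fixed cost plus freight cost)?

Open {A, B, C}; cheapest assignment that respects the capacities:
  A (cap 22, load 18): N1, N4, N5 — cost 6×2 + 6×7 + 6×9 = 108
  B (cap 14, load 12): N3 — cost 12×8 = 96
  C (cap 16, load 15): N2, N6 — cost 7×7 + 8×5 = 89
  Shipping 293, fixed 889 → total 1182.
  Any other capacity-feasible assignment to {A, B, C} ships for at least 293.
Total demand is 45 and no other set of sites has combined capacity ≥ 45, so {A, B, C} is the only feasible choice of open sites. Minimum: 1182.

1182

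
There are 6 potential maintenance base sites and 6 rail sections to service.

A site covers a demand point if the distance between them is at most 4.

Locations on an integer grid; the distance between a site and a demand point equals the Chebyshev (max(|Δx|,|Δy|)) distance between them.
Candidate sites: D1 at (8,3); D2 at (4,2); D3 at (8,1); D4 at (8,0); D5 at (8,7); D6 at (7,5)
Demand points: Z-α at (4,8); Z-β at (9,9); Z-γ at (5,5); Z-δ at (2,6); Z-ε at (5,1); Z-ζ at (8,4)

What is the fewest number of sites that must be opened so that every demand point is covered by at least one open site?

2

Coverage sets (demand points within 4 of each site):
  D1: {Z-γ, Z-ε, Z-ζ}
  D2: {Z-γ, Z-δ, Z-ε, Z-ζ}
  D3: {Z-γ, Z-ε, Z-ζ}
  D4: {Z-ε, Z-ζ}
  D5: {Z-α, Z-β, Z-γ, Z-ζ}
  D6: {Z-α, Z-β, Z-γ, Z-ε, Z-ζ}
No single site covers all 6 demand points.
But {D2, D5} covers everything, so the minimum is 2.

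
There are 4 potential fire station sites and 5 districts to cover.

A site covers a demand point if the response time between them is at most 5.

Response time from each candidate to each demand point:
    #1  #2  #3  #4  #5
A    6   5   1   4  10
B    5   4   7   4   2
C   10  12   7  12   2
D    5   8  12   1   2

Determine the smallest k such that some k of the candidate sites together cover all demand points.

Coverage sets (demand points within 5 of each site):
  A: {#2, #3, #4}
  B: {#1, #2, #4, #5}
  C: {#5}
  D: {#1, #4, #5}
No single site covers all 5 demand points.
But {A, B} covers everything, so the minimum is 2.

2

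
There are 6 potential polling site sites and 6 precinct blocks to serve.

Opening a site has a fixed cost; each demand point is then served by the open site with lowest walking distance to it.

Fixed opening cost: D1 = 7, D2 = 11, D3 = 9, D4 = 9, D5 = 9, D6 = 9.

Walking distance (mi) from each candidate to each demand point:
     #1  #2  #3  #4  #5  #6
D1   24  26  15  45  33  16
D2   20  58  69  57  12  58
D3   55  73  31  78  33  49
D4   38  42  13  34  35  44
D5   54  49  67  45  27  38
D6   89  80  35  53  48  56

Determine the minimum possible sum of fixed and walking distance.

148

Open {D1, D2, D4}: assign each demand point to its cheapest open site.
  #1→D2 20, #2→D1 26, #3→D4 13, #4→D4 34, #5→D2 12, #6→D1 16
  walking distance 121, fixed 27 → total 148.
Compare {D1, D2}: walking distance 134 + fixed 18 = 152.
Compare {D1, D2, D3, D4}: walking distance 121 + fixed 36 = 157.
Compare {D1, D2, D4, D5}: walking distance 121 + fixed 36 = 157.
All other subsets cost ≥ 152. Minimum total cost: 148.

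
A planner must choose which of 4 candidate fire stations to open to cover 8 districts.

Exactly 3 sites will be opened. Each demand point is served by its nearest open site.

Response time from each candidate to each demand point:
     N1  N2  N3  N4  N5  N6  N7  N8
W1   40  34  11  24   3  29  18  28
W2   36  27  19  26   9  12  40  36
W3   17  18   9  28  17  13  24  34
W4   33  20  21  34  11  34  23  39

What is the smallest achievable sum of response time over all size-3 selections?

Open {W1, W2, W3}.
  N1→W3 17, N2→W3 18, N3→W3 9, N4→W1 24, N5→W1 3, N6→W2 12, N7→W1 18, N8→W1 28  ⇒ total 129.
Compare {W1, W3, W4}: total 130.
Compare {W2, W3, W4}: total 148.
No size-3 selection does better; minimum is 129.

129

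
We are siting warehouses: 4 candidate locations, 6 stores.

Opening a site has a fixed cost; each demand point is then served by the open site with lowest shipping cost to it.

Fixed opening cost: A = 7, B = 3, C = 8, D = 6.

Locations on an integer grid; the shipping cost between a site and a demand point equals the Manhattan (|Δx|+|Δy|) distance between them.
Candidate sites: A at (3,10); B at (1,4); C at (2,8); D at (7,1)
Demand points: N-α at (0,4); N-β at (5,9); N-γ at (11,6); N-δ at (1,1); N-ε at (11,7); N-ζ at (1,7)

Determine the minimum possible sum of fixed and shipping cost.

Open {B, C}: assign each demand point to its cheapest open site.
  N-α→B 1, N-β→C 4, N-γ→C 11, N-δ→B 3, N-ε→C 10, N-ζ→C 2
  shipping cost 31, fixed 11 → total 42.
Compare {A, B}: shipping cost 33 + fixed 10 = 43.
Compare {B}: shipping cost 41 + fixed 3 = 44.
Compare {B, D}: shipping cost 35 + fixed 9 = 44.
All other subsets cost ≥ 43. Minimum total cost: 42.

42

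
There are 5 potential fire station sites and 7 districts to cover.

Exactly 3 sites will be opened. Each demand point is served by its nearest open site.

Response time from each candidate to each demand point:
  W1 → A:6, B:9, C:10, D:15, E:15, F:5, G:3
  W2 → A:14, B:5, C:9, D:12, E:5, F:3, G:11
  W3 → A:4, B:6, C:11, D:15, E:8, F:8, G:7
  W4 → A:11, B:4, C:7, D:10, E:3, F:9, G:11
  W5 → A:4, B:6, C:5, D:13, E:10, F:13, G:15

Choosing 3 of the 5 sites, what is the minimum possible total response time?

34

Open {W1, W4, W5}.
  A→W5 4, B→W4 4, C→W5 5, D→W4 10, E→W4 3, F→W1 5, G→W1 3  ⇒ total 34.
Compare {W1, W2, W4}: total 36.
Compare {W1, W3, W4}: total 36.
No size-3 selection does better; minimum is 34.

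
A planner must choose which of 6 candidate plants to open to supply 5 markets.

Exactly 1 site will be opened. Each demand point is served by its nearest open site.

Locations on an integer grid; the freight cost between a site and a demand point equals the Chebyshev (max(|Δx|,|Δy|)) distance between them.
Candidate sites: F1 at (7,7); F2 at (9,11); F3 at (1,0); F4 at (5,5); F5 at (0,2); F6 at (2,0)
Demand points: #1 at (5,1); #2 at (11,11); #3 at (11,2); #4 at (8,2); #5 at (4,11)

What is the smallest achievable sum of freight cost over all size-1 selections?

24

Open {F1}.
  #1→F1 6, #2→F1 4, #3→F1 5, #4→F1 5, #5→F1 4  ⇒ total 24.
Compare {F4}: total 25.
Compare {F2}: total 35.
No size-1 selection does better; minimum is 24.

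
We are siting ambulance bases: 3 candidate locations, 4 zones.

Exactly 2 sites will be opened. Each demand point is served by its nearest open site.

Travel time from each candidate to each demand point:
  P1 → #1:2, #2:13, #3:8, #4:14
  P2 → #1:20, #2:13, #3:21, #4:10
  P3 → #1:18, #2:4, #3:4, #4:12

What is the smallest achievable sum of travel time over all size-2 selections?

22

Open {P1, P3}.
  #1→P1 2, #2→P3 4, #3→P3 4, #4→P3 12  ⇒ total 22.
Compare {P1, P2}: total 33.
Compare {P2, P3}: total 36.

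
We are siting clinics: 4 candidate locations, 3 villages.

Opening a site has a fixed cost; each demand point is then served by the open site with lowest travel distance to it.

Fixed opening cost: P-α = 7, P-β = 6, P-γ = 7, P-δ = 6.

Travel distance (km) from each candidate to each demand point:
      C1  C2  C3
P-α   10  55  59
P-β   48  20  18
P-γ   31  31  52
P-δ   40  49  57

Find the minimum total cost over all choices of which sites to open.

Open {P-α, P-β}: assign each demand point to its cheapest open site.
  C1→P-α 10, C2→P-β 20, C3→P-β 18
  travel distance 48, fixed 13 → total 61.
Compare {P-α, P-β, P-δ}: travel distance 48 + fixed 19 = 67.
Compare {P-α, P-β, P-γ}: travel distance 48 + fixed 20 = 68.
Compare {P-α, P-β, P-γ, P-δ}: travel distance 48 + fixed 26 = 74.
All other subsets cost ≥ 67. Minimum total cost: 61.

61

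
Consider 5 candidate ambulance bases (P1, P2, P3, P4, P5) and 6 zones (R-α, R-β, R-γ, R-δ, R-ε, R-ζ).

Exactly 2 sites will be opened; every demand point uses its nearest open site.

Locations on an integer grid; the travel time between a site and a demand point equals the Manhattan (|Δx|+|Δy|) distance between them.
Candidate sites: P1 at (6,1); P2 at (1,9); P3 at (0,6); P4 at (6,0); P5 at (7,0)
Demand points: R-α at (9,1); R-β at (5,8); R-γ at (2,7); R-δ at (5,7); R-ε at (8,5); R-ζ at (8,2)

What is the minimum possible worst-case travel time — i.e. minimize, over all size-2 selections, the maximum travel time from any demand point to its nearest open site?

6

Open {P1, P2}.
  Farthest demand point is R-δ at travel time 6 (to P2); all others are ≤ 6.
With {P2, P5} the worst case is 6.
With {P1, P3} the worst case is 7.
No size-2 selection achieves below 6.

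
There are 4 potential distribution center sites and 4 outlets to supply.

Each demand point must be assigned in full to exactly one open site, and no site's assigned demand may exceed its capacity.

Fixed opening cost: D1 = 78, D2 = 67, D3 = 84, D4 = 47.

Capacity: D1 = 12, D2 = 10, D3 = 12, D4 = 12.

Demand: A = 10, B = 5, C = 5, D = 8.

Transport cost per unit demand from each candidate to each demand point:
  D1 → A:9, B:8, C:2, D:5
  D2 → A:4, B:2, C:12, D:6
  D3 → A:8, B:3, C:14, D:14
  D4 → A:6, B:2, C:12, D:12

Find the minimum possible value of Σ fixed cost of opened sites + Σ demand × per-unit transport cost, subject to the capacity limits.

342

Open {D1, D2, D4}; cheapest assignment that respects the capacities:
  D1 (cap 12, load 8): D — cost 8×5 = 40
  D2 (cap 10, load 10): A — cost 10×4 = 40
  D4 (cap 12, load 10): B, C — cost 5×2 + 5×12 = 70
  Shipping 150, fixed 192 → total 342.
  Any other capacity-feasible assignment to {D1, D2, D4} ships for at least 150.
Compare {D2, D3, D4}: its best feasible assignment gives total 391.
Compare {D1, D2, D3}: its best feasible assignment gives total 394.
Every other set of open sites that can feasibly serve all demand totals ≥ 391 even under its best assignment. Minimum: 342.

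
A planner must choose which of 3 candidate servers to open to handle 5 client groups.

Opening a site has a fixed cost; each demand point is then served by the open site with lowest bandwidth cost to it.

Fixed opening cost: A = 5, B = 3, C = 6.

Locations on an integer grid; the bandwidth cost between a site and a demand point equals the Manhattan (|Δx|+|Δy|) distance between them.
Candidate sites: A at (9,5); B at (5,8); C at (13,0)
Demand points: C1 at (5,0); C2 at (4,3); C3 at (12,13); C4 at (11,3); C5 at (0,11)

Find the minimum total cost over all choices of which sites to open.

45

Open {A, B}: assign each demand point to its cheapest open site.
  C1→B 8, C2→B 6, C3→A 11, C4→A 4, C5→B 8
  bandwidth cost 37, fixed 8 → total 45.
Compare {B}: bandwidth cost 45 + fixed 3 = 48.
Compare {B, C}: bandwidth cost 39 + fixed 9 = 48.
Compare {A}: bandwidth cost 46 + fixed 5 = 51.
All other subsets cost ≥ 48. Minimum total cost: 45.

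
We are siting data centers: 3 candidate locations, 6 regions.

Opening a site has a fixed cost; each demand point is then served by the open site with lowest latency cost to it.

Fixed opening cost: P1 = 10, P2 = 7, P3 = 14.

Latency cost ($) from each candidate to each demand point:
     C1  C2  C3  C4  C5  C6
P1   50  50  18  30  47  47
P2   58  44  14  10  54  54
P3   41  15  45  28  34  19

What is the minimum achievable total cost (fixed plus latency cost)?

154

Open {P2, P3}: assign each demand point to its cheapest open site.
  C1→P3 41, C2→P3 15, C3→P2 14, C4→P2 10, C5→P3 34, C6→P3 19
  latency cost 133, fixed 21 → total 154.
Compare {P1, P2, P3}: latency cost 133 + fixed 31 = 164.
Compare {P1, P3}: latency cost 155 + fixed 24 = 179.
Compare {P3}: latency cost 182 + fixed 14 = 196.
All other subsets cost ≥ 164. Minimum total cost: 154.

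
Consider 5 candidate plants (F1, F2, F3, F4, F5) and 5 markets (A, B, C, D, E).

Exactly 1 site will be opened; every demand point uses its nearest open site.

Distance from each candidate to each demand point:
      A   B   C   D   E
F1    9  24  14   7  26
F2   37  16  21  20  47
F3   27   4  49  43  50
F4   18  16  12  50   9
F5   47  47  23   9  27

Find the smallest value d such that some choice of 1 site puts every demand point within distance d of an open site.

26

Open {F1}.
  Farthest demand point is E at distance 26 (to F1); all others are ≤ 26.
With {F2} the worst case is 47.
With {F5} the worst case is 47.
No size-1 selection achieves below 26.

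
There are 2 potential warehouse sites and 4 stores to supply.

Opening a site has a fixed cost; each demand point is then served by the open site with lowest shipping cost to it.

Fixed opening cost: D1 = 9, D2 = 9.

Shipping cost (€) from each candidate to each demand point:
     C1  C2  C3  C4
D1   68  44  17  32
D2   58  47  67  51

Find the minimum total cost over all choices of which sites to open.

169

Open {D1, D2}: assign each demand point to its cheapest open site.
  C1→D2 58, C2→D1 44, C3→D1 17, C4→D1 32
  shipping cost 151, fixed 18 → total 169.
Compare {D1}: shipping cost 161 + fixed 9 = 170.
Compare {D2}: shipping cost 223 + fixed 9 = 232.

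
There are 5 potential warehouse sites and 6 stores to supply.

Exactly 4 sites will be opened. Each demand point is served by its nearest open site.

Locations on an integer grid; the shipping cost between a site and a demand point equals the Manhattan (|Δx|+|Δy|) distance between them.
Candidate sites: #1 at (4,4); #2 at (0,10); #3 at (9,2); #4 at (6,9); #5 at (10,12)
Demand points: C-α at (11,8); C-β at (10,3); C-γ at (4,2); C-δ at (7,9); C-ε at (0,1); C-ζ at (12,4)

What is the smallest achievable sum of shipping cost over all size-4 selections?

Open {#1, #3, #4, #5}.
  C-α→#5 5, C-β→#3 2, C-γ→#1 2, C-δ→#4 1, C-ε→#1 7, C-ζ→#3 5  ⇒ total 22.
Compare {#1, #2, #3, #4}: total 23.
Compare {#1, #2, #3, #5}: total 27.
No size-4 selection does better; minimum is 22.

22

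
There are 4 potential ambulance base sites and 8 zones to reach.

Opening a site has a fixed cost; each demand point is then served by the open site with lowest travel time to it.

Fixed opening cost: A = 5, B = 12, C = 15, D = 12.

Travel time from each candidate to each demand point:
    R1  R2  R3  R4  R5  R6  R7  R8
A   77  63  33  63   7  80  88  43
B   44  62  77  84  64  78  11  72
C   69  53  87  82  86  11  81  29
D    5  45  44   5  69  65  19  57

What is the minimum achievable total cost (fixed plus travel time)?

Open {A, C, D}: assign each demand point to its cheapest open site.
  R1→D 5, R2→D 45, R3→A 33, R4→D 5, R5→A 7, R6→C 11, R7→D 19, R8→C 29
  travel time 154, fixed 32 → total 186.
Compare {A, B, C, D}: travel time 146 + fixed 44 = 190.
Compare {A, D}: travel time 222 + fixed 17 = 239.
Compare {A, B, D}: travel time 214 + fixed 29 = 243.
All other subsets cost ≥ 190. Minimum total cost: 186.

186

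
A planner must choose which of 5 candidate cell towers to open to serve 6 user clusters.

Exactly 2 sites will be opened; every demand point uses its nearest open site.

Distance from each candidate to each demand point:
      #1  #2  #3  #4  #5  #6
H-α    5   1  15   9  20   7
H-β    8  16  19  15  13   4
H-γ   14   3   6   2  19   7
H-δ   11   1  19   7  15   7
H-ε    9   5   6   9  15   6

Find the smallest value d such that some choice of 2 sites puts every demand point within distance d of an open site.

Open {H-β, H-γ}.
  Farthest demand point is #5 at distance 13 (to H-β); all others are ≤ 13.
With {H-β, H-ε} the worst case is 13.
With {H-α, H-β} the worst case is 15.
No size-2 selection achieves below 13.

13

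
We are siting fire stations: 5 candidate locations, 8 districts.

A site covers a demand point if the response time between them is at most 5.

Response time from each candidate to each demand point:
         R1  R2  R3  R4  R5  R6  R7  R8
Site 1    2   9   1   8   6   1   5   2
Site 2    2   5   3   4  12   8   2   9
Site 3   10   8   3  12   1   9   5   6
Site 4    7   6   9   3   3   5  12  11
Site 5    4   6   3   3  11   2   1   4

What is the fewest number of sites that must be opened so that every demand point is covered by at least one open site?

Coverage sets (demand points within 5 of each site):
  Site 1: {R1, R3, R6, R7, R8}
  Site 2: {R1, R2, R3, R4, R7}
  Site 3: {R3, R5, R7}
  Site 4: {R4, R5, R6}
  Site 5: {R1, R3, R4, R6, R7, R8}
No 2 sites suffice: every size-2 union leaves at least one demand point uncovered.
But {Site 1, Site 2, Site 3} covers everything, so the minimum is 3.

3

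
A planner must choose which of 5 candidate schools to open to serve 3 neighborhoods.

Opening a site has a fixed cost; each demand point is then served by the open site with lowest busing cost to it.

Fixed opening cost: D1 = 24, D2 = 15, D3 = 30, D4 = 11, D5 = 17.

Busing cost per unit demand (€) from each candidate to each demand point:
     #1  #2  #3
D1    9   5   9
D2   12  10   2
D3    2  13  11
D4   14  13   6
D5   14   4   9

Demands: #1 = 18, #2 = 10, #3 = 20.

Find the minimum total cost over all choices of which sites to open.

Open {D2, D3, D5}: assign each demand point to its cheapest open site.
  #1→D3 18×2=36, #2→D5 10×4=40, #3→D2 20×2=40
  busing cost 116, fixed 62 → total 178.
Compare {D2, D3, D4, D5}: busing cost 116 + fixed 73 = 189.
Compare {D1, D2, D3}: busing cost 126 + fixed 69 = 195.
Compare {D1, D2, D3, D5}: busing cost 116 + fixed 86 = 202.
All other subsets cost ≥ 189. Minimum total cost: 178.

178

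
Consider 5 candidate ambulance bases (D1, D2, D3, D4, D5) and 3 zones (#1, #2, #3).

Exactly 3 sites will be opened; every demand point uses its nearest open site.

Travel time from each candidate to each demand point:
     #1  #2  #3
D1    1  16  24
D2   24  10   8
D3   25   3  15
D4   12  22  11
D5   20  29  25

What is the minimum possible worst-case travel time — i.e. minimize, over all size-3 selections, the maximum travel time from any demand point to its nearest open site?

8

Open {D1, D2, D3}.
  Farthest demand point is #3 at travel time 8 (to D2); all others are ≤ 8.
With {D1, D2, D4} the worst case is 10.
With {D1, D2, D5} the worst case is 10.
No size-3 selection achieves below 8.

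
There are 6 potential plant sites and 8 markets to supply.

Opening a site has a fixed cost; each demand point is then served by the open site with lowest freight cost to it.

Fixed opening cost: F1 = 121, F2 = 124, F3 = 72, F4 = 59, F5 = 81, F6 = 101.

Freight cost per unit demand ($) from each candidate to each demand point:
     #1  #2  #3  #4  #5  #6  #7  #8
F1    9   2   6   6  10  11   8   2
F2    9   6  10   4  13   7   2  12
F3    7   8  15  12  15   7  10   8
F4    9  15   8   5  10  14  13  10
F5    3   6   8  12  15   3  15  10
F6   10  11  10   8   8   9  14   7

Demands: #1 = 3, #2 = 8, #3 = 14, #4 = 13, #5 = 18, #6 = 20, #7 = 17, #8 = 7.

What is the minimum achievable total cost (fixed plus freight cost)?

Open {F1, F2, F5}: assign each demand point to its cheapest open site.
  #1→F5 3×3=9, #2→F1 8×2=16, #3→F1 14×6=84, #4→F2 13×4=52, #5→F1 18×10=180, #6→F5 20×3=60, #7→F2 17×2=34, #8→F1 7×2=14
  freight cost 449, fixed 326 → total 775.
Compare {F1, F5}: freight cost 577 + fixed 202 = 779.
Compare {F1, F2}: freight cost 547 + fixed 245 = 792.
Compare {F2, F5, F6}: freight cost 508 + fixed 306 = 814.
All other subsets cost ≥ 779. Minimum total cost: 775.

775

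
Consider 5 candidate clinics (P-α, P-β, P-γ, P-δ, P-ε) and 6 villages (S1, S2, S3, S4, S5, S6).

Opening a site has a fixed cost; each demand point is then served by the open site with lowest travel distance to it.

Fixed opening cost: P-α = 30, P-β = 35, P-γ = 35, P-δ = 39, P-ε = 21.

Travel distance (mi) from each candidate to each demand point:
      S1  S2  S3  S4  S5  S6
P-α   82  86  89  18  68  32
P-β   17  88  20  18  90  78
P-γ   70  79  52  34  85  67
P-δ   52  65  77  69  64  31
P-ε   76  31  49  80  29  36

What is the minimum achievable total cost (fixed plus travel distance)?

207

Open {P-β, P-ε}: assign each demand point to its cheapest open site.
  S1→P-β 17, S2→P-ε 31, S3→P-β 20, S4→P-β 18, S5→P-ε 29, S6→P-ε 36
  travel distance 151, fixed 56 → total 207.
Compare {P-α, P-β, P-ε}: travel distance 147 + fixed 86 = 233.
Compare {P-β, P-δ, P-ε}: travel distance 146 + fixed 95 = 241.
Compare {P-β, P-γ, P-ε}: travel distance 151 + fixed 91 = 242.
All other subsets cost ≥ 233. Minimum total cost: 207.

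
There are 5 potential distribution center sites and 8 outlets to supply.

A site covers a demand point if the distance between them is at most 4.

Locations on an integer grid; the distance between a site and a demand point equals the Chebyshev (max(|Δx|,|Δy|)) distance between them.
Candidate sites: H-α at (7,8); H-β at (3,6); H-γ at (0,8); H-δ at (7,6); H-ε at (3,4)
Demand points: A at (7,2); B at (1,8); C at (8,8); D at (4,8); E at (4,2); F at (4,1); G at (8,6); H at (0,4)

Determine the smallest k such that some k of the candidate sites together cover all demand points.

2

Coverage sets (demand points within 4 of each site):
  H-α: {C, D, G}
  H-β: {A, B, D, E, H}
  H-γ: {B, D, H}
  H-δ: {A, C, D, E, G}
  H-ε: {A, B, D, E, F, H}
No single site covers all 8 demand points.
But {H-α, H-ε} covers everything, so the minimum is 2.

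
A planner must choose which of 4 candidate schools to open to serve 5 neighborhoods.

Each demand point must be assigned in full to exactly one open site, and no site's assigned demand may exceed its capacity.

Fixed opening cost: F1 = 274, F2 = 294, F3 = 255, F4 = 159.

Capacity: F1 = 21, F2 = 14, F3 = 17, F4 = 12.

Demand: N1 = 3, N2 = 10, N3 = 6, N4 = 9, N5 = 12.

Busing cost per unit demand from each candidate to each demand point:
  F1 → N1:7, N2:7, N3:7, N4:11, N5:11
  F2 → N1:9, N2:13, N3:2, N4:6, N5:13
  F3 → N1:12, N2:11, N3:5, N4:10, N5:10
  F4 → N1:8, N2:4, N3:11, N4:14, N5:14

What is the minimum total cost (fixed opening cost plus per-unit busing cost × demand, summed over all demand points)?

Open {F1, F3, F4}; cheapest assignment that respects the capacities:
  F1 (cap 21, load 15): N1, N5 — cost 3×7 + 12×11 = 153
  F3 (cap 17, load 15): N3, N4 — cost 6×5 + 9×10 = 120
  F4 (cap 12, load 10): N2 — cost 10×4 = 40
  Shipping 313, fixed 688 → total 1001.
  Any other capacity-feasible assignment to {F1, F3, F4} ships for at least 313.
Compare {F1, F2, F4}: its best feasible assignment gives total 1016.
Compare {F2, F3, F4}: its best feasible assignment gives total 1097.
Every other set of open sites that can feasibly serve all demand totals ≥ 1016 even under its best assignment. Minimum: 1001.

1001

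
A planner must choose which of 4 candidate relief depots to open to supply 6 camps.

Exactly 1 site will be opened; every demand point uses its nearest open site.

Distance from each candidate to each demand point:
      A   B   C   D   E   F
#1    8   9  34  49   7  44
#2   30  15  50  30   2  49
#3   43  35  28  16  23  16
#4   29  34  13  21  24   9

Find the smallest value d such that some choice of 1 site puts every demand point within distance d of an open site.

34

Open {#4}.
  Farthest demand point is B at distance 34 (to #4); all others are ≤ 34.
With {#3} the worst case is 43.
With {#1} the worst case is 49.
No size-1 selection achieves below 34.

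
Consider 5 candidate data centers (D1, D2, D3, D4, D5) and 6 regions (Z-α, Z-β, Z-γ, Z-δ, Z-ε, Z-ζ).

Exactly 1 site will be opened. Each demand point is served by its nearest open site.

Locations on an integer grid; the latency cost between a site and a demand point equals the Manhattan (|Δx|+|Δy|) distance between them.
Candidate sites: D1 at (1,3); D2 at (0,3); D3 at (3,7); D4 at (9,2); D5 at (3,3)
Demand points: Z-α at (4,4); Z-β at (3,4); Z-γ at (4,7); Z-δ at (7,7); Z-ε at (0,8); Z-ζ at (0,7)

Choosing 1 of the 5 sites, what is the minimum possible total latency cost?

Open {D3}.
  Z-α→D3 4, Z-β→D3 3, Z-γ→D3 1, Z-δ→D3 4, Z-ε→D3 4, Z-ζ→D3 3  ⇒ total 19.
Compare {D5}: total 31.
Compare {D1}: total 35.
No size-1 selection does better; minimum is 19.

19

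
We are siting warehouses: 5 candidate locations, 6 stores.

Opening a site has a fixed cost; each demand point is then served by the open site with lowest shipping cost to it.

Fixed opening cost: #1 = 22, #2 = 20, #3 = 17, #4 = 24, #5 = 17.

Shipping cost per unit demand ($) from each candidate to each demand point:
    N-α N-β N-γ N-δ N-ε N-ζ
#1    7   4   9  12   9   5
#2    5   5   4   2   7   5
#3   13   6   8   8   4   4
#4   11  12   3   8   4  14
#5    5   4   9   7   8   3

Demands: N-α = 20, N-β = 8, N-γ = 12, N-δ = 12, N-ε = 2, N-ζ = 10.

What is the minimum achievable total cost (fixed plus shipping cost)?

Open {#2, #5}: assign each demand point to its cheapest open site.
  N-α→#2 20×5=100, N-β→#5 8×4=32, N-γ→#2 12×4=48, N-δ→#2 12×2=24, N-ε→#2 2×7=14, N-ζ→#5 10×3=30
  shipping cost 248, fixed 37 → total 285.
Compare {#2, #4, #5}: shipping cost 230 + fixed 61 = 291.
Compare {#2}: shipping cost 276 + fixed 20 = 296.
Compare {#2, #3, #5}: shipping cost 242 + fixed 54 = 296.
All other subsets cost ≥ 291. Minimum total cost: 285.

285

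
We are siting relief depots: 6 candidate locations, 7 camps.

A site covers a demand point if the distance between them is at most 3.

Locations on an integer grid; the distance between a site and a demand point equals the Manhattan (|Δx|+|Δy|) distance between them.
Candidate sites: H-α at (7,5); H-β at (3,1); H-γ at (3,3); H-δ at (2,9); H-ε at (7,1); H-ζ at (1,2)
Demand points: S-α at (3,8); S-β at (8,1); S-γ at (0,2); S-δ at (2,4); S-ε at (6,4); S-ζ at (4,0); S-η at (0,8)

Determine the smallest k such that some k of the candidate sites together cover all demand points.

5

Coverage sets (demand points within 3 of each site):
  H-α: {S-ε}
  H-β: {S-ζ}
  H-γ: {S-δ}
  H-δ: {S-α, S-η}
  H-ε: {S-β}
  H-ζ: {S-γ, S-δ}
No 4 sites suffice: every size-4 union leaves at least one demand point uncovered.
But {H-α, H-β, H-δ, H-ε, H-ζ} covers everything, so the minimum is 5.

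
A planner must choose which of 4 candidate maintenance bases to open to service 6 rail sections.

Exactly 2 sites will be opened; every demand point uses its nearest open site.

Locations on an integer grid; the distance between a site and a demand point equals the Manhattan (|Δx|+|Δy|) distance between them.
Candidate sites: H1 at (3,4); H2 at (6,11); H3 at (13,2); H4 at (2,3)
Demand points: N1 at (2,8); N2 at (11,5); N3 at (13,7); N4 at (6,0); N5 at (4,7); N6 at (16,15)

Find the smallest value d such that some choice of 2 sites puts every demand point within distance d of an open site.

Open {H1, H2}.
  Farthest demand point is N6 at distance 14 (to H2); all others are ≤ 14.
With {H2, H3} the worst case is 14.
With {H2, H4} the worst case is 14.
No size-2 selection achieves below 14.

14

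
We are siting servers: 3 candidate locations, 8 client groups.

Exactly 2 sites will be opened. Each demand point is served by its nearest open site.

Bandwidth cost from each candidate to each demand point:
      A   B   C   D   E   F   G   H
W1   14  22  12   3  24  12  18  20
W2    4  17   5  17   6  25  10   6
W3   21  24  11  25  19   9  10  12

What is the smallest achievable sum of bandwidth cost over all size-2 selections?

63

Open {W1, W2}.
  A→W2 4, B→W2 17, C→W2 5, D→W1 3, E→W2 6, F→W1 12, G→W2 10, H→W2 6  ⇒ total 63.
Compare {W2, W3}: total 74.
Compare {W1, W3}: total 100.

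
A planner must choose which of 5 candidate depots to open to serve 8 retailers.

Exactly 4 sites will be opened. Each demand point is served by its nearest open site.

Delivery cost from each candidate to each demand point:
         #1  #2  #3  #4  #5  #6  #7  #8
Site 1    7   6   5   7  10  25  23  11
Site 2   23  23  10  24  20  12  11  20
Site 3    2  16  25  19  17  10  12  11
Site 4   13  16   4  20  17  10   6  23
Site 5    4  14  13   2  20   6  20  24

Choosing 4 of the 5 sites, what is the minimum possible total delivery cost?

Open {Site 1, Site 3, Site 4, Site 5}.
  #1→Site 3 2, #2→Site 1 6, #3→Site 4 4, #4→Site 5 2, #5→Site 1 10, #6→Site 5 6, #7→Site 4 6, #8→Site 1 11  ⇒ total 47.
Compare {Site 1, Site 2, Site 4, Site 5}: total 49.
Compare {Site 1, Site 2, Site 3, Site 5}: total 53.
No size-4 selection does better; minimum is 47.

47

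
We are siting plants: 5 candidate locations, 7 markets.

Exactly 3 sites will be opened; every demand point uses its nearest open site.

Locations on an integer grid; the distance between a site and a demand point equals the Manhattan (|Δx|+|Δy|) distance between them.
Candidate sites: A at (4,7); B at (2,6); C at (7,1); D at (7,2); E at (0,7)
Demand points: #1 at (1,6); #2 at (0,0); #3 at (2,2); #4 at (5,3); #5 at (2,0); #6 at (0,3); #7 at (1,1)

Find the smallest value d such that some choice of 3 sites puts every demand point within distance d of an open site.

7

Open {A, B, E}.
  Farthest demand point is #2 at distance 7 (to E); all others are ≤ 7.
With {A, C, E} the worst case is 7.
With {A, D, E} the worst case is 7.
No size-3 selection achieves below 7.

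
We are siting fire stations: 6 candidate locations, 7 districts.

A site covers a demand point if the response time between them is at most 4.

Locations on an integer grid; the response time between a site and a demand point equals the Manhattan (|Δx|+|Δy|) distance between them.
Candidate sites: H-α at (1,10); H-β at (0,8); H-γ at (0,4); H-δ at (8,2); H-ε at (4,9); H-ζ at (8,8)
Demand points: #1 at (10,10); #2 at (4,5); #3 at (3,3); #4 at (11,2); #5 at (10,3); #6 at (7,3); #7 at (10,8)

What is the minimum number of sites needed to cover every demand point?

4

Coverage sets (demand points within 4 of each site):
  H-α: {}
  H-β: {}
  H-γ: {#3}
  H-δ: {#4, #5, #6}
  H-ε: {#2}
  H-ζ: {#1, #7}
No 3 sites suffice: every size-3 union leaves at least one demand point uncovered.
But {H-γ, H-δ, H-ε, H-ζ} covers everything, so the minimum is 4.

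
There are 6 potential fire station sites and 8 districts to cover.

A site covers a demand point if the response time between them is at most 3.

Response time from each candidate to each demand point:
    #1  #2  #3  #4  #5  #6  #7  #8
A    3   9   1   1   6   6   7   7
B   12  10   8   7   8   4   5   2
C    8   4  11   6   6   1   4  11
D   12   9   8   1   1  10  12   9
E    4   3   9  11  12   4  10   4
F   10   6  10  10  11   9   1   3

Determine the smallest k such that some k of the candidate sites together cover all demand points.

5

Coverage sets (demand points within 3 of each site):
  A: {#1, #3, #4}
  B: {#8}
  C: {#6}
  D: {#4, #5}
  E: {#2}
  F: {#7, #8}
No 4 sites suffice: every size-4 union leaves at least one demand point uncovered.
But {A, C, D, E, F} covers everything, so the minimum is 5.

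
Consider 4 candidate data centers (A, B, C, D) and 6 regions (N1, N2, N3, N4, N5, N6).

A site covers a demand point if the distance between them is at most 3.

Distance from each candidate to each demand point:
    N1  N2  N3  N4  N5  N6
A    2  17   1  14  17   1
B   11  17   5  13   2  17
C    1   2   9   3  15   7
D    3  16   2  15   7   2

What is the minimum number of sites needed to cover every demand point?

Coverage sets (demand points within 3 of each site):
  A: {N1, N3, N6}
  B: {N5}
  C: {N1, N2, N4}
  D: {N1, N3, N6}
No 2 sites suffice: every size-2 union leaves at least one demand point uncovered.
But {A, B, C} covers everything, so the minimum is 3.

3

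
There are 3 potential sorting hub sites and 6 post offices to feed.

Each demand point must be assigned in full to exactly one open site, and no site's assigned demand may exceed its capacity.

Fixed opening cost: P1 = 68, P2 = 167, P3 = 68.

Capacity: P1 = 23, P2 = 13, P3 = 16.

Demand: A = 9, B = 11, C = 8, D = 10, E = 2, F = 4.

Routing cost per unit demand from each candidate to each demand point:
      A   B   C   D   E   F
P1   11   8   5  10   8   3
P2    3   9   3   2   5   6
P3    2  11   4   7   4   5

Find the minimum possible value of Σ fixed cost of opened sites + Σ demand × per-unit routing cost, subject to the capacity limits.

Open {P1, P2, P3}; cheapest assignment that respects the capacities:
  P1 (cap 23, load 23): B, C, F — cost 11×8 + 8×5 + 4×3 = 140
  P2 (cap 13, load 10): D — cost 10×2 = 20
  P3 (cap 16, load 11): A, E — cost 9×2 + 2×4 = 26
  Shipping 186, fixed 303 → total 489.
  Any other capacity-feasible assignment to {P1, P2, P3} ships for at least 186.
Total demand is 44 and no other set of sites has combined capacity ≥ 44, so {P1, P2, P3} is the only feasible choice of open sites. Minimum: 489.

489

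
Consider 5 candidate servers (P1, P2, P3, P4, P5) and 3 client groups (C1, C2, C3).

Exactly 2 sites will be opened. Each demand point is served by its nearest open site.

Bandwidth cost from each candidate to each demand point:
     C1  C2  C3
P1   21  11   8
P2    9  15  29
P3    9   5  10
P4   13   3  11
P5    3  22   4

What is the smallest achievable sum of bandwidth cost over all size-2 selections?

Open {P4, P5}.
  C1→P5 3, C2→P4 3, C3→P5 4  ⇒ total 10.
Compare {P3, P5}: total 12.
Compare {P1, P5}: total 18.
No size-2 selection does better; minimum is 10.

10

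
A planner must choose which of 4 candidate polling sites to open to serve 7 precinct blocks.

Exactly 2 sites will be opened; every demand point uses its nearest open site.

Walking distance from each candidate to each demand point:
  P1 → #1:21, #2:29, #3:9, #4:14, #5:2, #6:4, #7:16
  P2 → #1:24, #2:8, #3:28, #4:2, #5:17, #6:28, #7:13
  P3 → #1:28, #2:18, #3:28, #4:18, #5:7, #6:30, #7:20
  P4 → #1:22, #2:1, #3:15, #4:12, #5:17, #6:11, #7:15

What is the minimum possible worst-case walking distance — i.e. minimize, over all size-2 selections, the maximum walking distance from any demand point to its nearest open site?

Open {P1, P2}.
  Farthest demand point is #1 at walking distance 21 (to P1); all others are ≤ 21.
With {P1, P3} the worst case is 21.
With {P1, P4} the worst case is 21.
No size-2 selection achieves below 21.

21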